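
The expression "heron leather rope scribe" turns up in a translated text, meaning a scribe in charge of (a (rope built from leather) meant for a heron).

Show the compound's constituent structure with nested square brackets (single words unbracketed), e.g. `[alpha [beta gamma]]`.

[[heron [leather rope]] scribe]

At the top level: head "scribe"; modifier "heron leather rope".
"heron leather rope" → head "rope" (specifically "leather rope"), modifier "heron".
"leather rope" → head "rope", modifier "leather".
Assembled: [[heron [leather rope]] scribe].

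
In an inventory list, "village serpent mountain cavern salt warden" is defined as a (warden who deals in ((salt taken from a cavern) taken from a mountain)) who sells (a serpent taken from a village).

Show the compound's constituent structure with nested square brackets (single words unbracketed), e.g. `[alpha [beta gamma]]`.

[[village serpent] [[mountain [cavern salt]] warden]]

Whole compound: head "warden" (specifically "mountain cavern salt warden"), modifier "village serpent".
"village serpent" → head "serpent", modifier "village".
"mountain cavern salt warden" → head "warden", modifier "mountain cavern salt".
"mountain cavern salt" → head "salt" (specifically "cavern salt"), modifier "mountain".
"cavern salt" → head "salt", modifier "cavern".
So the structure is [[village serpent] [[mountain [cavern salt]] warden]].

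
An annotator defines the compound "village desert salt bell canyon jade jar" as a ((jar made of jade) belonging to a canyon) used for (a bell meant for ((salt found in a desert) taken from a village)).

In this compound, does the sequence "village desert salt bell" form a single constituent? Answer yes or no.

yes

The paraphrase groups the words so that "village desert salt bell" is one unit: it corresponds to a single parenthesized sub-phrase.
The full structure is [[[village [desert salt]] bell] [canyon [jade jar]]], in which [village desert salt bell] is a constituent.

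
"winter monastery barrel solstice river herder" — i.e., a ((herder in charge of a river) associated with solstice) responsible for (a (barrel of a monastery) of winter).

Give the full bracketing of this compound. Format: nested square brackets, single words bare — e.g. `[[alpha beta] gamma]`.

[[winter [monastery barrel]] [solstice [river herder]]]

At the top level: head "herder" (specifically "solstice river herder"); modifier "winter monastery barrel".
Inside "winter monastery barrel": head "barrel" (specifically "monastery barrel"), modifier "winter".
Inside "monastery barrel": head "barrel", modifier "monastery".
Inside "solstice river herder": head "herder" (specifically "river herder"), modifier "solstice".
Inside "river herder": head "herder", modifier "river".
So the structure is [[winter [monastery barrel]] [solstice [river herder]]].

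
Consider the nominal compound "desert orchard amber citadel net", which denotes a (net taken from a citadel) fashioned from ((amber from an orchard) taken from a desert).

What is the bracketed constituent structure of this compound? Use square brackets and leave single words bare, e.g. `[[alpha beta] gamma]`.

Whole compound: head "net" (specifically "citadel net"), modifier "desert orchard amber".
"desert orchard amber" → head "amber" (specifically "orchard amber"), modifier "desert".
"orchard amber" → head "amber", modifier "orchard".
"citadel net" → head "net", modifier "citadel".
Putting it together: [[desert [orchard amber]] [citadel net]].

[[desert [orchard amber]] [citadel net]]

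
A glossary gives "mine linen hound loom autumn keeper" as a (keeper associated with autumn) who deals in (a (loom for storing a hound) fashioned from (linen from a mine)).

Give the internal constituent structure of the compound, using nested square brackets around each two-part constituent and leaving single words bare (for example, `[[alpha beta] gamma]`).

[[[mine linen] [hound loom]] [autumn keeper]]

Whole compound: head "keeper" (specifically "autumn keeper"), modifier "mine linen hound loom".
"mine linen hound loom" → head "loom" (specifically "hound loom"), modifier "mine linen".
"mine linen" → head "linen", modifier "mine".
"hound loom" → head "loom", modifier "hound".
"autumn keeper" → head "keeper", modifier "autumn".
Putting it together: [[[mine linen] [hound loom]] [autumn keeper]].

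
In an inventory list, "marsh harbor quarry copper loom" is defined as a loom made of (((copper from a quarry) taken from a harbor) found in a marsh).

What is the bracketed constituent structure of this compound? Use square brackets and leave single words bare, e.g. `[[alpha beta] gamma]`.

The outermost head in the paraphrase is "loom", modified by "marsh harbor quarry copper".
Inside "marsh harbor quarry copper": head "copper" (specifically "harbor quarry copper"), modifier "marsh".
Inside "harbor quarry copper": head "copper" (specifically "quarry copper"), modifier "harbor".
Inside "quarry copper": head "copper", modifier "quarry".
Putting it together: [[marsh [harbor [quarry copper]]] loom].

[[marsh [harbor [quarry copper]]] loom]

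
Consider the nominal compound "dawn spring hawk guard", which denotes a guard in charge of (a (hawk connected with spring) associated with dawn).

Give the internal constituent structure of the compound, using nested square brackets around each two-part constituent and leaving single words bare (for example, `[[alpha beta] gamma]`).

[[dawn [spring hawk]] guard]

Overall it is a kind of guard; the modifier is "dawn spring hawk".
Inside "dawn spring hawk": head "hawk" (specifically "spring hawk"), modifier "dawn".
Inside "spring hawk": head "hawk", modifier "spring".
Assembled: [[dawn [spring hawk]] guard].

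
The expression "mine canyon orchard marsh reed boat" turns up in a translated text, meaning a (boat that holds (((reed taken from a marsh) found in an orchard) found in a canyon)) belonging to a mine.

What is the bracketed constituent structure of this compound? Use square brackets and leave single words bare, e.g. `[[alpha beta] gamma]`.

Whole compound: head "boat" (specifically "canyon orchard marsh reed boat"), modifier "mine".
Inside "canyon orchard marsh reed boat": head "boat", modifier "canyon orchard marsh reed".
Inside "canyon orchard marsh reed": head "reed" (specifically "orchard marsh reed"), modifier "canyon".
Inside "orchard marsh reed": head "reed" (specifically "marsh reed"), modifier "orchard".
Inside "marsh reed": head "reed", modifier "marsh".
Putting it together: [mine [[canyon [orchard [marsh reed]]] boat]].

[mine [[canyon [orchard [marsh reed]]] boat]]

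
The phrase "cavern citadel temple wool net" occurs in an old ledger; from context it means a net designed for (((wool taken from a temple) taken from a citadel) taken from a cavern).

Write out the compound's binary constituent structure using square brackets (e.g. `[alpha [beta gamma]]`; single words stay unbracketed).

The outermost head in the paraphrase is "net", modified by "cavern citadel temple wool".
Within "cavern citadel temple wool", the head is "wool" (specifically "citadel temple wool") and the modifier is "cavern".
Within "citadel temple wool", the head is "wool" (specifically "temple wool") and the modifier is "citadel".
Within "temple wool", the head is "wool" and the modifier is "temple".
Putting it together: [[cavern [citadel [temple wool]]] net].

[[cavern [citadel [temple wool]]] net]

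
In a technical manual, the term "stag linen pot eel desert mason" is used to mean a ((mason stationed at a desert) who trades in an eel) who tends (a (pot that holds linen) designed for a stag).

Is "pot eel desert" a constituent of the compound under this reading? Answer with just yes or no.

no

The top-level split is [stag linen pot] [eel desert mason]; the full structure is [[stag [linen pot]] [eel [desert mason]]].
"pot eel desert" straddles a constituent boundary, so it is not a single unit.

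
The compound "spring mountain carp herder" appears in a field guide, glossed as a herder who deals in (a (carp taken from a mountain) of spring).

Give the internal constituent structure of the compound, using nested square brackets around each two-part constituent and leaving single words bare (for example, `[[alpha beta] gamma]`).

At the top level: head "herder"; modifier "spring mountain carp".
Inside "spring mountain carp": head "carp" (specifically "mountain carp"), modifier "spring".
Inside "mountain carp": head "carp", modifier "mountain".
Assembled: [[spring [mountain carp]] herder].

[[spring [mountain carp]] herder]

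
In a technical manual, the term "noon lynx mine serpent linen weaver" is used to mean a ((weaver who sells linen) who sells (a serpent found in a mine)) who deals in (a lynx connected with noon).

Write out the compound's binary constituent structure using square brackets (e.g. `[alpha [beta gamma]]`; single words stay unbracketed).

[[noon lynx] [[mine serpent] [linen weaver]]]

At the top level: head "weaver" (specifically "mine serpent linen weaver"); modifier "noon lynx".
"noon lynx" → head "lynx", modifier "noon".
"mine serpent linen weaver" → head "weaver" (specifically "linen weaver"), modifier "mine serpent".
"mine serpent" → head "serpent", modifier "mine".
"linen weaver" → head "weaver", modifier "linen".
Assembled: [[noon lynx] [[mine serpent] [linen weaver]]].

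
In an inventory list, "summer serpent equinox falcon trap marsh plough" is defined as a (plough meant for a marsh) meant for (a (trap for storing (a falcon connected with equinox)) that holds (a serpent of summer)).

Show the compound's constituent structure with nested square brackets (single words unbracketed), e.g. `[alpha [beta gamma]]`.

[[[summer serpent] [[equinox falcon] trap]] [marsh plough]]

At the top level: head "plough" (specifically "marsh plough"); modifier "summer serpent equinox falcon trap".
Within "summer serpent equinox falcon trap", the head is "trap" (specifically "equinox falcon trap") and the modifier is "summer serpent".
Within "summer serpent", the head is "serpent" and the modifier is "summer".
Within "equinox falcon trap", the head is "trap" and the modifier is "equinox falcon".
Within "equinox falcon", the head is "falcon" and the modifier is "equinox".
Within "marsh plough", the head is "plough" and the modifier is "marsh".
Assembled: [[[summer serpent] [[equinox falcon] trap]] [marsh plough]].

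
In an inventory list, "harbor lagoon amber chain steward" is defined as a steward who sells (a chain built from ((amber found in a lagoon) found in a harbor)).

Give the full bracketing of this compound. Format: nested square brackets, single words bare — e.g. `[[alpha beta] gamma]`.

Whole compound: head "steward", modifier "harbor lagoon amber chain".
Within "harbor lagoon amber chain", the head is "chain" and the modifier is "harbor lagoon amber".
Within "harbor lagoon amber", the head is "amber" (specifically "lagoon amber") and the modifier is "harbor".
Within "lagoon amber", the head is "amber" and the modifier is "lagoon".
Putting it together: [[[harbor [lagoon amber]] chain] steward].

[[[harbor [lagoon amber]] chain] steward]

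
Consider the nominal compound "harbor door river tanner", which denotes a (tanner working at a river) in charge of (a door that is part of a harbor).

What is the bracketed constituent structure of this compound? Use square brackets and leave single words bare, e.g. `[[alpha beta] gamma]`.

Overall it is a kind of tanner (specifically "river tanner"); the modifier is "harbor door".
Inside "harbor door": head "door", modifier "harbor".
Inside "river tanner": head "tanner", modifier "river".
Putting it together: [[harbor door] [river tanner]].

[[harbor door] [river tanner]]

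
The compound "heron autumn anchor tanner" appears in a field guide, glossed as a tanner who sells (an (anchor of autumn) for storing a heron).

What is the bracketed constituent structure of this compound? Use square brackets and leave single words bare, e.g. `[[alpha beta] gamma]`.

[[heron [autumn anchor]] tanner]

At the top level: head "tanner"; modifier "heron autumn anchor".
"heron autumn anchor" → head "anchor" (specifically "autumn anchor"), modifier "heron".
"autumn anchor" → head "anchor", modifier "autumn".
Assembled: [[heron [autumn anchor]] tanner].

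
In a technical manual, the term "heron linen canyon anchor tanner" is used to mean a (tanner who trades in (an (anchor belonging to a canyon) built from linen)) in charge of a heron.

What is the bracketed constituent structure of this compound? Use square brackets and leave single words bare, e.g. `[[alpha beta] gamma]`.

[heron [[linen [canyon anchor]] tanner]]

At the top level: head "tanner" (specifically "linen canyon anchor tanner"); modifier "heron".
Inside "linen canyon anchor tanner": head "tanner", modifier "linen canyon anchor".
Inside "linen canyon anchor": head "anchor" (specifically "canyon anchor"), modifier "linen".
Inside "canyon anchor": head "anchor", modifier "canyon".
So the structure is [heron [[linen [canyon anchor]] tanner]].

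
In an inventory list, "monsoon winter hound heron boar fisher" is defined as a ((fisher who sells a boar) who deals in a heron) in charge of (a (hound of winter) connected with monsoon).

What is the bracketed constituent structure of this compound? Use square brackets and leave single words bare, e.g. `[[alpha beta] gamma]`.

[[monsoon [winter hound]] [heron [boar fisher]]]

Overall it is a kind of fisher (specifically "heron boar fisher"); the modifier is "monsoon winter hound".
Within "monsoon winter hound", the head is "hound" (specifically "winter hound") and the modifier is "monsoon".
Within "winter hound", the head is "hound" and the modifier is "winter".
Within "heron boar fisher", the head is "fisher" (specifically "boar fisher") and the modifier is "heron".
Within "boar fisher", the head is "fisher" and the modifier is "boar".
Assembled: [[monsoon [winter hound]] [heron [boar fisher]]].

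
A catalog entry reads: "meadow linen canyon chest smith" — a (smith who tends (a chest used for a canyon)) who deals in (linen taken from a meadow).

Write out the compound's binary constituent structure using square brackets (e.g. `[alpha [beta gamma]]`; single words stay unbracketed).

Whole compound: head "smith" (specifically "canyon chest smith"), modifier "meadow linen".
Within "meadow linen", the head is "linen" and the modifier is "meadow".
Within "canyon chest smith", the head is "smith" and the modifier is "canyon chest".
Within "canyon chest", the head is "chest" and the modifier is "canyon".
Putting it together: [[meadow linen] [[canyon chest] smith]].

[[meadow linen] [[canyon chest] smith]]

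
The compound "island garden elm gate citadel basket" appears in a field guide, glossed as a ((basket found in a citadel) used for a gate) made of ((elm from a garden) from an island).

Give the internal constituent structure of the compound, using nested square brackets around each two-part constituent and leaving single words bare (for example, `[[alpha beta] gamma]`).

Overall it is a kind of basket (specifically "gate citadel basket"); the modifier is "island garden elm".
Inside "island garden elm": head "elm" (specifically "garden elm"), modifier "island".
Inside "garden elm": head "elm", modifier "garden".
Inside "gate citadel basket": head "basket" (specifically "citadel basket"), modifier "gate".
Inside "citadel basket": head "basket", modifier "citadel".
Putting it together: [[island [garden elm]] [gate [citadel basket]]].

[[island [garden elm]] [gate [citadel basket]]]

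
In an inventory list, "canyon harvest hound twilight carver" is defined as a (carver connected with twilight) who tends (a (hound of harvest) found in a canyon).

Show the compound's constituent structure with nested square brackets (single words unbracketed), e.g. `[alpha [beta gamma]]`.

The outermost head in the paraphrase is "carver" (specifically "twilight carver"), modified by "canyon harvest hound".
"canyon harvest hound" → head "hound" (specifically "harvest hound"), modifier "canyon".
"harvest hound" → head "hound", modifier "harvest".
"twilight carver" → head "carver", modifier "twilight".
Putting it together: [[canyon [harvest hound]] [twilight carver]].

[[canyon [harvest hound]] [twilight carver]]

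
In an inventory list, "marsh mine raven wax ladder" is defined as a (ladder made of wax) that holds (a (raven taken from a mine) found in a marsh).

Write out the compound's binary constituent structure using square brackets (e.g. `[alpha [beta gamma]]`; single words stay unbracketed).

[[marsh [mine raven]] [wax ladder]]

Whole compound: head "ladder" (specifically "wax ladder"), modifier "marsh mine raven".
Within "marsh mine raven", the head is "raven" (specifically "mine raven") and the modifier is "marsh".
Within "mine raven", the head is "raven" and the modifier is "mine".
Within "wax ladder", the head is "ladder" and the modifier is "wax".
Assembled: [[marsh [mine raven]] [wax ladder]].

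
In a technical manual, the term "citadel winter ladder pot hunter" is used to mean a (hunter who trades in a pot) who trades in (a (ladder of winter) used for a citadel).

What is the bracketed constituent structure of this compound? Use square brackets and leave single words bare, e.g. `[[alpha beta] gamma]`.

The outermost head in the paraphrase is "hunter" (specifically "pot hunter"), modified by "citadel winter ladder".
"citadel winter ladder" → head "ladder" (specifically "winter ladder"), modifier "citadel".
"winter ladder" → head "ladder", modifier "winter".
"pot hunter" → head "hunter", modifier "pot".
Putting it together: [[citadel [winter ladder]] [pot hunter]].

[[citadel [winter ladder]] [pot hunter]]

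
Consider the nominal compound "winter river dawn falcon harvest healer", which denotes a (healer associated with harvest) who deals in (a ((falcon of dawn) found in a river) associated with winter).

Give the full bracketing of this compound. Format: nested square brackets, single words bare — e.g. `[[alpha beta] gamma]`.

At the top level: head "healer" (specifically "harvest healer"); modifier "winter river dawn falcon".
"winter river dawn falcon" → head "falcon" (specifically "river dawn falcon"), modifier "winter".
"river dawn falcon" → head "falcon" (specifically "dawn falcon"), modifier "river".
"dawn falcon" → head "falcon", modifier "dawn".
"harvest healer" → head "healer", modifier "harvest".
Assembled: [[winter [river [dawn falcon]]] [harvest healer]].

[[winter [river [dawn falcon]]] [harvest healer]]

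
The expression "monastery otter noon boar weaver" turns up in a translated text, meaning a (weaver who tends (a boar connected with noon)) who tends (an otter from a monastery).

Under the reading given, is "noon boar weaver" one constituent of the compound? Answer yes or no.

yes

The paraphrase groups the words so that "noon boar weaver" is one unit: it corresponds to a single parenthesized sub-phrase.
The full structure is [[monastery otter] [[noon boar] weaver]], in which [noon boar weaver] is a constituent.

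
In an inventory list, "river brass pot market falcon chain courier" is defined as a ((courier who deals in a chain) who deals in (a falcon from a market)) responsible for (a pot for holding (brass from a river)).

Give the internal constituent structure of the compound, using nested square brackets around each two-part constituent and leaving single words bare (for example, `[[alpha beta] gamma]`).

At the top level: head "courier" (specifically "market falcon chain courier"); modifier "river brass pot".
Within "river brass pot", the head is "pot" and the modifier is "river brass".
Within "river brass", the head is "brass" and the modifier is "river".
Within "market falcon chain courier", the head is "courier" (specifically "chain courier") and the modifier is "market falcon".
Within "market falcon", the head is "falcon" and the modifier is "market".
Within "chain courier", the head is "courier" and the modifier is "chain".
Assembled: [[[river brass] pot] [[market falcon] [chain courier]]].

[[[river brass] pot] [[market falcon] [chain courier]]]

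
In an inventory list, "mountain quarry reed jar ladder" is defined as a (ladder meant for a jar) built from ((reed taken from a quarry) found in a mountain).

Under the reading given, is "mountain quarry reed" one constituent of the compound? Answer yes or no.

yes

The paraphrase groups the words so that "mountain quarry reed" is one unit: it corresponds to a single parenthesized sub-phrase.
The full structure is [[mountain [quarry reed]] [jar ladder]], in which [mountain quarry reed] is a constituent.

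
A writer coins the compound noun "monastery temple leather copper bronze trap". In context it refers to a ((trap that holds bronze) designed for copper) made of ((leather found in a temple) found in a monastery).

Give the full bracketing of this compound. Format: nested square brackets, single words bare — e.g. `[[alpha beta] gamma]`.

The outermost head in the paraphrase is "trap" (specifically "copper bronze trap"), modified by "monastery temple leather".
"monastery temple leather" → head "leather" (specifically "temple leather"), modifier "monastery".
"temple leather" → head "leather", modifier "temple".
"copper bronze trap" → head "trap" (specifically "bronze trap"), modifier "copper".
"bronze trap" → head "trap", modifier "bronze".
Assembled: [[monastery [temple leather]] [copper [bronze trap]]].

[[monastery [temple leather]] [copper [bronze trap]]]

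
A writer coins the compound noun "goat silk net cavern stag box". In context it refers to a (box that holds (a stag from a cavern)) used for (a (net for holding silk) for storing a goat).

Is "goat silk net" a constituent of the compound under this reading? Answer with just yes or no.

yes

The paraphrase groups the words so that "goat silk net" is one unit: it corresponds to a single parenthesized sub-phrase.
The full structure is [[goat [silk net]] [[cavern stag] box]], in which [goat silk net] is a constituent.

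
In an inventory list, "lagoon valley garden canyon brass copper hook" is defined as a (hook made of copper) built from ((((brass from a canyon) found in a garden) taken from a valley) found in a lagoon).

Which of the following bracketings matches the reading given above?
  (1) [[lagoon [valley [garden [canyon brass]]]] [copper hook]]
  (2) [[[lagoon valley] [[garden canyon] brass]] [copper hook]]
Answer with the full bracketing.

[[lagoon [valley [garden [canyon brass]]]] [copper hook]]

The paraphrase's head is the "hook" part ("copper hook"); its modifier is "lagoon valley garden canyon brass".
That top-level split, carried through the inner groups, gives [[lagoon [valley [garden [canyon brass]]]] [copper hook]].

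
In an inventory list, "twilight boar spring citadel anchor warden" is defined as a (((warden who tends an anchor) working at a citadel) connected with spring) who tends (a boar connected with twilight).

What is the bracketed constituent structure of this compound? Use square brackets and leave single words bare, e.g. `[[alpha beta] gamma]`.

[[twilight boar] [spring [citadel [anchor warden]]]]

At the top level: head "warden" (specifically "spring citadel anchor warden"); modifier "twilight boar".
"twilight boar" → head "boar", modifier "twilight".
"spring citadel anchor warden" → head "warden" (specifically "citadel anchor warden"), modifier "spring".
"citadel anchor warden" → head "warden" (specifically "anchor warden"), modifier "citadel".
"anchor warden" → head "warden", modifier "anchor".
Putting it together: [[twilight boar] [spring [citadel [anchor warden]]]].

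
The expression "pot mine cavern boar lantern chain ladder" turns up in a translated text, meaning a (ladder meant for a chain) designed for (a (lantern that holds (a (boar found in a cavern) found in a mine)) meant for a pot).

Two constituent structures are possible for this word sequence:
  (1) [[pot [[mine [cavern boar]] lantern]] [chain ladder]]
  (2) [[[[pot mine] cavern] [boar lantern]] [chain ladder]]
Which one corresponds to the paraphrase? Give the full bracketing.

[[pot [[mine [cavern boar]] lantern]] [chain ladder]]

The paraphrase's head is the "ladder" part ("chain ladder"); its modifier is "pot mine cavern boar lantern".
That top-level split, carried through the inner groups, gives [[pot [[mine [cavern boar]] lantern]] [chain ladder]].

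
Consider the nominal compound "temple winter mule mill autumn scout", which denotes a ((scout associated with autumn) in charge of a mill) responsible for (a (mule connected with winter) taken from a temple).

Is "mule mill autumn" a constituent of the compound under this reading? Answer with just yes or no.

The top-level split is [temple winter mule] [mill autumn scout]; the full structure is [[temple [winter mule]] [mill [autumn scout]]].
"mule mill autumn" straddles a constituent boundary, so it is not a single unit.

no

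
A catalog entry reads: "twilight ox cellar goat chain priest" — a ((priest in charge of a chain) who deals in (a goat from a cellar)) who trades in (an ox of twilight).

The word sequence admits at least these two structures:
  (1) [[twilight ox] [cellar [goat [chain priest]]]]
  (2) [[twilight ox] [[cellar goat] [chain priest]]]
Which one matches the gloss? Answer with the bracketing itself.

The paraphrase's head is the "priest" part ("cellar goat chain priest"); its modifier is "twilight ox".
That top-level split, carried through the inner groups, gives [[twilight ox] [[cellar goat] [chain priest]]].

[[twilight ox] [[cellar goat] [chain priest]]]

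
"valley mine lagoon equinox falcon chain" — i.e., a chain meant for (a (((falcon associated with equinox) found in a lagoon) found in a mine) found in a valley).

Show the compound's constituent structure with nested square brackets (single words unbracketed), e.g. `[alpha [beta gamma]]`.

[[valley [mine [lagoon [equinox falcon]]]] chain]

The outermost head in the paraphrase is "chain", modified by "valley mine lagoon equinox falcon".
Inside "valley mine lagoon equinox falcon": head "falcon" (specifically "mine lagoon equinox falcon"), modifier "valley".
Inside "mine lagoon equinox falcon": head "falcon" (specifically "lagoon equinox falcon"), modifier "mine".
Inside "lagoon equinox falcon": head "falcon" (specifically "equinox falcon"), modifier "lagoon".
Inside "equinox falcon": head "falcon", modifier "equinox".
Putting it together: [[valley [mine [lagoon [equinox falcon]]]] chain].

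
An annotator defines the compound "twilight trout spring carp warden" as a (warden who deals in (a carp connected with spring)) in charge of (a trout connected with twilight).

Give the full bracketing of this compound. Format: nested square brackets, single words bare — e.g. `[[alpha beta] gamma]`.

Overall it is a kind of warden (specifically "spring carp warden"); the modifier is "twilight trout".
"twilight trout" → head "trout", modifier "twilight".
"spring carp warden" → head "warden", modifier "spring carp".
"spring carp" → head "carp", modifier "spring".
Assembled: [[twilight trout] [[spring carp] warden]].

[[twilight trout] [[spring carp] warden]]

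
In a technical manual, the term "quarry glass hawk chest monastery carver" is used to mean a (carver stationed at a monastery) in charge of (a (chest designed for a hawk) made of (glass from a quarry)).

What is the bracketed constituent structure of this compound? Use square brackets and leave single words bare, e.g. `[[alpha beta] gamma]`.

[[[quarry glass] [hawk chest]] [monastery carver]]

The outermost head in the paraphrase is "carver" (specifically "monastery carver"), modified by "quarry glass hawk chest".
Within "quarry glass hawk chest", the head is "chest" (specifically "hawk chest") and the modifier is "quarry glass".
Within "quarry glass", the head is "glass" and the modifier is "quarry".
Within "hawk chest", the head is "chest" and the modifier is "hawk".
Within "monastery carver", the head is "carver" and the modifier is "monastery".
So the structure is [[[quarry glass] [hawk chest]] [monastery carver]].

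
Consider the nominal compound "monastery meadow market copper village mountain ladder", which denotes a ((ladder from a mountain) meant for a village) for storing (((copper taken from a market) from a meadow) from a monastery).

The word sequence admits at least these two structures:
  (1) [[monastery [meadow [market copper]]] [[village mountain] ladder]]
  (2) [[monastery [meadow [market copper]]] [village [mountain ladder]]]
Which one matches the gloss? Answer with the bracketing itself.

[[monastery [meadow [market copper]]] [village [mountain ladder]]]

The paraphrase's head is the "ladder" part ("village mountain ladder"); its modifier is "monastery meadow market copper".
That top-level split, carried through the inner groups, gives [[monastery [meadow [market copper]]] [village [mountain ladder]]].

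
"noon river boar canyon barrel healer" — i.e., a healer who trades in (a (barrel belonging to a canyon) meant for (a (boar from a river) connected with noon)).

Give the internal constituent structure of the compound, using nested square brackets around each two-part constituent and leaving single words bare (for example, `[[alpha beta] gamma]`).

Whole compound: head "healer", modifier "noon river boar canyon barrel".
Inside "noon river boar canyon barrel": head "barrel" (specifically "canyon barrel"), modifier "noon river boar".
Inside "noon river boar": head "boar" (specifically "river boar"), modifier "noon".
Inside "river boar": head "boar", modifier "river".
Inside "canyon barrel": head "barrel", modifier "canyon".
Putting it together: [[[noon [river boar]] [canyon barrel]] healer].

[[[noon [river boar]] [canyon barrel]] healer]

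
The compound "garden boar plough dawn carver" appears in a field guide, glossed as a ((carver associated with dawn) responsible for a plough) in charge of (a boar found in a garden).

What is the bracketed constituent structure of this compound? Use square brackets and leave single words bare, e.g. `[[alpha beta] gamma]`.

The outermost head in the paraphrase is "carver" (specifically "plough dawn carver"), modified by "garden boar".
Within "garden boar", the head is "boar" and the modifier is "garden".
Within "plough dawn carver", the head is "carver" (specifically "dawn carver") and the modifier is "plough".
Within "dawn carver", the head is "carver" and the modifier is "dawn".
Assembled: [[garden boar] [plough [dawn carver]]].

[[garden boar] [plough [dawn carver]]]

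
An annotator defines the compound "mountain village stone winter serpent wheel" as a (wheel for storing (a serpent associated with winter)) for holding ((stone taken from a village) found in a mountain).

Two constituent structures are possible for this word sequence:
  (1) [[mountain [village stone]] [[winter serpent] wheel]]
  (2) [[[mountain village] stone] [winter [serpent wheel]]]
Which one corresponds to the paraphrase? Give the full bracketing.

[[mountain [village stone]] [[winter serpent] wheel]]

The paraphrase's head is the "wheel" part ("winter serpent wheel"); its modifier is "mountain village stone".
That top-level split, carried through the inner groups, gives [[mountain [village stone]] [[winter serpent] wheel]].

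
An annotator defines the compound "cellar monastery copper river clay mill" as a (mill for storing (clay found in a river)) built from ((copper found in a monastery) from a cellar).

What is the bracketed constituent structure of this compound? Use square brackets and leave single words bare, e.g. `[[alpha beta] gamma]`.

[[cellar [monastery copper]] [[river clay] mill]]

The outermost head in the paraphrase is "mill" (specifically "river clay mill"), modified by "cellar monastery copper".
"cellar monastery copper" → head "copper" (specifically "monastery copper"), modifier "cellar".
"monastery copper" → head "copper", modifier "monastery".
"river clay mill" → head "mill", modifier "river clay".
"river clay" → head "clay", modifier "river".
Putting it together: [[cellar [monastery copper]] [[river clay] mill]].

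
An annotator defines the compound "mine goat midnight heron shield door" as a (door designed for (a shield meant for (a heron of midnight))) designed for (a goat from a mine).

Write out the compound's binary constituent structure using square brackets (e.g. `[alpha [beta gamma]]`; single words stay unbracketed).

Overall it is a kind of door (specifically "midnight heron shield door"); the modifier is "mine goat".
"mine goat" → head "goat", modifier "mine".
"midnight heron shield door" → head "door", modifier "midnight heron shield".
"midnight heron shield" → head "shield", modifier "midnight heron".
"midnight heron" → head "heron", modifier "midnight".
Putting it together: [[mine goat] [[[midnight heron] shield] door]].

[[mine goat] [[[midnight heron] shield] door]]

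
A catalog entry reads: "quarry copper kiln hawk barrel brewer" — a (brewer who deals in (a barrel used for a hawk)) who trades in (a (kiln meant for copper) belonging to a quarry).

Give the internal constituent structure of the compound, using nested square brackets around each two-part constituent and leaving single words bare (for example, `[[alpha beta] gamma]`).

Whole compound: head "brewer" (specifically "hawk barrel brewer"), modifier "quarry copper kiln".
"quarry copper kiln" → head "kiln" (specifically "copper kiln"), modifier "quarry".
"copper kiln" → head "kiln", modifier "copper".
"hawk barrel brewer" → head "brewer", modifier "hawk barrel".
"hawk barrel" → head "barrel", modifier "hawk".
Putting it together: [[quarry [copper kiln]] [[hawk barrel] brewer]].

[[quarry [copper kiln]] [[hawk barrel] brewer]]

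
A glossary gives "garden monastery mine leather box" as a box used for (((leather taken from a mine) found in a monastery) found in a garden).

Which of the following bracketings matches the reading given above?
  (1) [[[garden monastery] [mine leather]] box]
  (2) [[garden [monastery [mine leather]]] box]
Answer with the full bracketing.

The paraphrase's head is the "box" part ("box"); its modifier is "garden monastery mine leather".
That top-level split, carried through the inner groups, gives [[garden [monastery [mine leather]]] box].

[[garden [monastery [mine leather]]] box]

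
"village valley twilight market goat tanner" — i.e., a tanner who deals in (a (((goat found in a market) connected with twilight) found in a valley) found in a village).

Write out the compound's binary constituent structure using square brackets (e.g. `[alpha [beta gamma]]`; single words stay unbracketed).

[[village [valley [twilight [market goat]]]] tanner]

Overall it is a kind of tanner; the modifier is "village valley twilight market goat".
Within "village valley twilight market goat", the head is "goat" (specifically "valley twilight market goat") and the modifier is "village".
Within "valley twilight market goat", the head is "goat" (specifically "twilight market goat") and the modifier is "valley".
Within "twilight market goat", the head is "goat" (specifically "market goat") and the modifier is "twilight".
Within "market goat", the head is "goat" and the modifier is "market".
So the structure is [[village [valley [twilight [market goat]]]] tanner].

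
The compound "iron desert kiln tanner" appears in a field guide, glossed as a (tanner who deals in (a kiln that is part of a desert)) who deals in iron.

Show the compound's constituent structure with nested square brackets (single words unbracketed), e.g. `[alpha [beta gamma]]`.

[iron [[desert kiln] tanner]]

Whole compound: head "tanner" (specifically "desert kiln tanner"), modifier "iron".
"desert kiln tanner" → head "tanner", modifier "desert kiln".
"desert kiln" → head "kiln", modifier "desert".
So the structure is [iron [[desert kiln] tanner]].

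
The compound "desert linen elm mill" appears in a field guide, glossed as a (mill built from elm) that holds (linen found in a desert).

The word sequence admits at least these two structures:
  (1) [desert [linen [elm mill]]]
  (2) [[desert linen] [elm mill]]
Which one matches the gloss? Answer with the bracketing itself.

[[desert linen] [elm mill]]

The paraphrase's head is the "mill" part ("elm mill"); its modifier is "desert linen".
That top-level split, carried through the inner groups, gives [[desert linen] [elm mill]].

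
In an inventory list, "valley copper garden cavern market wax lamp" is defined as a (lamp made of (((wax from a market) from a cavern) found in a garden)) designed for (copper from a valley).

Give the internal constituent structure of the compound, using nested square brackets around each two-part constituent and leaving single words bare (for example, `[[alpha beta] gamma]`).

[[valley copper] [[garden [cavern [market wax]]] lamp]]

The outermost head in the paraphrase is "lamp" (specifically "garden cavern market wax lamp"), modified by "valley copper".
Within "valley copper", the head is "copper" and the modifier is "valley".
Within "garden cavern market wax lamp", the head is "lamp" and the modifier is "garden cavern market wax".
Within "garden cavern market wax", the head is "wax" (specifically "cavern market wax") and the modifier is "garden".
Within "cavern market wax", the head is "wax" (specifically "market wax") and the modifier is "cavern".
Within "market wax", the head is "wax" and the modifier is "market".
Putting it together: [[valley copper] [[garden [cavern [market wax]]] lamp]].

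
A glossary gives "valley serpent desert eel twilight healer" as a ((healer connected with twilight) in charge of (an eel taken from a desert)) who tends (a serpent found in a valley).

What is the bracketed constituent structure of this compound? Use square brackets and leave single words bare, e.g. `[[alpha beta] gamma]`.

[[valley serpent] [[desert eel] [twilight healer]]]

At the top level: head "healer" (specifically "desert eel twilight healer"); modifier "valley serpent".
Inside "valley serpent": head "serpent", modifier "valley".
Inside "desert eel twilight healer": head "healer" (specifically "twilight healer"), modifier "desert eel".
Inside "desert eel": head "eel", modifier "desert".
Inside "twilight healer": head "healer", modifier "twilight".
Putting it together: [[valley serpent] [[desert eel] [twilight healer]]].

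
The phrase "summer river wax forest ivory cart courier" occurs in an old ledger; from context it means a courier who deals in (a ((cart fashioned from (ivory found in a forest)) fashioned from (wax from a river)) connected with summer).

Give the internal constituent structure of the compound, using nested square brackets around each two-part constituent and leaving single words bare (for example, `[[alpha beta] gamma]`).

The outermost head in the paraphrase is "courier", modified by "summer river wax forest ivory cart".
Within "summer river wax forest ivory cart", the head is "cart" (specifically "river wax forest ivory cart") and the modifier is "summer".
Within "river wax forest ivory cart", the head is "cart" (specifically "forest ivory cart") and the modifier is "river wax".
Within "river wax", the head is "wax" and the modifier is "river".
Within "forest ivory cart", the head is "cart" and the modifier is "forest ivory".
Within "forest ivory", the head is "ivory" and the modifier is "forest".
Putting it together: [[summer [[river wax] [[forest ivory] cart]]] courier].

[[summer [[river wax] [[forest ivory] cart]]] courier]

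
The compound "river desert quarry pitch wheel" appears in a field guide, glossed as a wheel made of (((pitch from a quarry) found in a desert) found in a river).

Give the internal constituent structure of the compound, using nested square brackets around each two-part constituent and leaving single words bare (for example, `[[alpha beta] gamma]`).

[[river [desert [quarry pitch]]] wheel]

The outermost head in the paraphrase is "wheel", modified by "river desert quarry pitch".
"river desert quarry pitch" → head "pitch" (specifically "desert quarry pitch"), modifier "river".
"desert quarry pitch" → head "pitch" (specifically "quarry pitch"), modifier "desert".
"quarry pitch" → head "pitch", modifier "quarry".
Assembled: [[river [desert [quarry pitch]]] wheel].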